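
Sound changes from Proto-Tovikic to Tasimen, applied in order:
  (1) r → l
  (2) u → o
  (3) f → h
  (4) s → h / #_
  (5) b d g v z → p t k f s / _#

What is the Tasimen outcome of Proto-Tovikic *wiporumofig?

wipolomohik

Tasimen: *wiporumofig
  wiporumofig → wipolumofig   [unconditioned shift]
  wipolumofig → wipolomofig   [vowel merger]
  wipolomofig → wipolomohig   [unconditioned shift]
  wipolomohig (rule 4 does not apply)
  wipolomohig → wipolomohik   [final devoicing]
  giving Tasimen wipolomohik.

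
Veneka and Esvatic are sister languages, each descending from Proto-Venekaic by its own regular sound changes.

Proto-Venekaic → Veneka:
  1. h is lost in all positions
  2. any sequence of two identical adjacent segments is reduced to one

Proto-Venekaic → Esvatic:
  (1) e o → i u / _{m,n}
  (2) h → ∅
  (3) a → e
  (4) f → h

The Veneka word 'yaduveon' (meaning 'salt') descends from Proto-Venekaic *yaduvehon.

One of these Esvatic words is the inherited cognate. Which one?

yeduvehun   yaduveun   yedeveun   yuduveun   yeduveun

yeduveun

Esvatic: *yaduvehon > yaduvehun > yaduveun > yeduveun  (by pre-nasal raising, h-loss, vowel merger)
Among the options, 'yeduveun' alone shows every Esvatic change applied in order.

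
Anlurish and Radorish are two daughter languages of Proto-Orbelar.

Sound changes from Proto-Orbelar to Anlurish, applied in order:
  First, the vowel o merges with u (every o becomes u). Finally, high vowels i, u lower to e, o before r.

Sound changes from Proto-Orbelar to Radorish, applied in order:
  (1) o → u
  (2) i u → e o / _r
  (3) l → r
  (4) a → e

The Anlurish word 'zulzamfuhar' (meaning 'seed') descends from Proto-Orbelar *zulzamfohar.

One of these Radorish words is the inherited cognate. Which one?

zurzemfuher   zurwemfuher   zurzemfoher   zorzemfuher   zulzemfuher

zurzemfuher

Radorish: *zulzamfohar
  zulzamfohar → zulzamfuhar   [vowel merger]
  zulzamfuhar (rule 2 does not apply)
  zulzamfuhar → zurzamfuhar   [unconditioned shift]
  zurzamfuhar → zurzemfuher   [vowel merger]
  giving Radorish zurzemfuher.
Among the options, 'zurzemfuher' alone shows every Radorish change applied in order.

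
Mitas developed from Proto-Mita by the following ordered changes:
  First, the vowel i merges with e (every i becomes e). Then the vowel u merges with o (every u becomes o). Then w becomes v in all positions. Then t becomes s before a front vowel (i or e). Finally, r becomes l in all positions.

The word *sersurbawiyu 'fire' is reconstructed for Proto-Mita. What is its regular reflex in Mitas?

selsolbaveyo

Mitas: *sersurbawiyu
  sersurbawiyu → sersurbaweyu   [vowel merger]
  sersurbaweyu → sersorbaweyo   [vowel merger]
  sersorbaweyo → sersorbaveyo   [unconditioned shift]
  sersorbaveyo (rule 4 does not apply)
  sersorbaveyo → selsolbaveyo   [unconditioned shift]
  giving Mitas selsolbaveyo.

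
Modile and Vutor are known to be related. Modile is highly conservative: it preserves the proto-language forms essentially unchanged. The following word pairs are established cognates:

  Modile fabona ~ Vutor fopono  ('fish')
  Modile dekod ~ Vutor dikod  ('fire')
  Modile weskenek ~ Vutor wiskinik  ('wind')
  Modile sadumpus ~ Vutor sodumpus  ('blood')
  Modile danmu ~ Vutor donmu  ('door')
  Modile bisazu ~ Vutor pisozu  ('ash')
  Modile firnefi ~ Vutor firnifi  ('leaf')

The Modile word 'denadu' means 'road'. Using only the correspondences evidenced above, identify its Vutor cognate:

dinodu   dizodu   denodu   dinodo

dinodu

weskenek ~ wiskinik — Modile e corresponds to Vutor i after a consonant, before a nasal.
sadumpus ~ sodumpus, bisazu ~ pisozu — Modile a corresponds to Vutor o after a consonant, before a consonant other than r, m, n, p, b, f, v.
Applying these to Modile 'denadu':
  denadu → dinadu   (e→i after a consonant, before a nasal)
  dinadu → dinodu   (a→o after a consonant, before a consonant other than r, m, n, p, b, f, v)
So the Vutor cognate is 'dinodu'.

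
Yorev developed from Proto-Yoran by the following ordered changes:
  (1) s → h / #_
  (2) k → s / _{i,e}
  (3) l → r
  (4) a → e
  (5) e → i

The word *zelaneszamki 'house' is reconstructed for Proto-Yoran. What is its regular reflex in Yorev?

Yorev: start from *zelaneszamki.
  rule 1: no change — zelaneszamki
  rule 2 (palatalisation): zelaneszamki → zelaneszamsi
  rule 3 (unconditioned shift): zelaneszamsi → zeraneszamsi
  rule 4 (vowel merger): zeraneszamsi → zereneszemsi
  rule 5 (vowel merger): zereneszemsi → ziriniszimsi
  ⇒ Yorev ziriniszimsi

ziriniszimsi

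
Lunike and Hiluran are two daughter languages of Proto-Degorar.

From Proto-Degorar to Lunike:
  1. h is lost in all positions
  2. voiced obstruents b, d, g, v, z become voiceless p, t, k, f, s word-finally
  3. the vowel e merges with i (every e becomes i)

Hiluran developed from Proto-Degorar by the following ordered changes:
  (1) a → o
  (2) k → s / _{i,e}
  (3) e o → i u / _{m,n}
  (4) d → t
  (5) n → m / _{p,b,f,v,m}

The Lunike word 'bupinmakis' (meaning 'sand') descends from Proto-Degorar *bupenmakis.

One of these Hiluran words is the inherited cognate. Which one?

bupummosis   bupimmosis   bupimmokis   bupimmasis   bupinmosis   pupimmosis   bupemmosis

bupimmosis

Hiluran: *bupenmakis > bupenmokis > bupenmosis > bupinmosis > bupimmosis  (by vowel merger, palatalisation, pre-nasal raising, nasal place assimilation)
The other candidates each miss or misapply at least one Hiluran change.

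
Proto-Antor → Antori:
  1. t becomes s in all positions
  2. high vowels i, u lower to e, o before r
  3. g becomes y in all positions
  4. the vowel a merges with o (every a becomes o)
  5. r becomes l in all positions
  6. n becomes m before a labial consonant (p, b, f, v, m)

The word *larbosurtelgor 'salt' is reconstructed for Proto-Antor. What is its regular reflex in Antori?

lolbosolselyol

Antori: start from *larbosurtelgor.
  rule 1 (unconditioned shift): larbosurtelgor → larbosurselgor
  rule 2 (pre-rhotic lowering): larbosurselgor → larbosorselgor
  rule 3 (unconditioned shift): larbosorselgor → larbosorselyor
  rule 4 (vowel merger): larbosorselyor → lorbosorselyor
  rule 5 (unconditioned shift): lorbosorselyor → lolbosolselyol
  rule 6: no change — lolbosolselyol
  ⇒ Antori lolbosolselyol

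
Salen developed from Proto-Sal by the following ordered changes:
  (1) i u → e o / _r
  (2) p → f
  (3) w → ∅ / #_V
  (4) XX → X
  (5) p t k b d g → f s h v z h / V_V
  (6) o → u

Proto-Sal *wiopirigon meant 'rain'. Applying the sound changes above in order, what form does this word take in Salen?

iuferihun

Salen: *wiopirigon
  wiopirigon → wioperigon   [pre-rhotic lowering]
  wioperigon → wioferigon   [unconditioned shift]
  wioferigon → ioferigon   [glide loss]
  ioferigon (rule 4 does not apply)
  ioferigon → ioferihon   [intervocalic lenition]
  ioferihon → iuferihun   [vowel merger]
  giving Salen iuferihun.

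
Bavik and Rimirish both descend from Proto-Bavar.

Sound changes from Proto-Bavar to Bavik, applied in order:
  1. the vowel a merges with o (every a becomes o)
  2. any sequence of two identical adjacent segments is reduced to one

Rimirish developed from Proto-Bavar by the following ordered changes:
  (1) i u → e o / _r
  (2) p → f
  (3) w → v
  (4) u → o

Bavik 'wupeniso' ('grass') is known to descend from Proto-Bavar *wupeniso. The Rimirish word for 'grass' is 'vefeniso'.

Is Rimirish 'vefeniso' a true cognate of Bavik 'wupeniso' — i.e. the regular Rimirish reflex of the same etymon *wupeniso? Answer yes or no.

Derive the expected Rimirish reflex of *wupeniso:
Rimirish: *wupeniso > wufeniso > vufeniso > vofeniso  (by unconditioned shift, unconditioned shift, vowel merger)
The regular Rimirish reflex would be 'vofeniso', but the attested form is 'vefeniso'. The correspondence is irregular, so they are not cognates (the Rimirish form has a different source).

no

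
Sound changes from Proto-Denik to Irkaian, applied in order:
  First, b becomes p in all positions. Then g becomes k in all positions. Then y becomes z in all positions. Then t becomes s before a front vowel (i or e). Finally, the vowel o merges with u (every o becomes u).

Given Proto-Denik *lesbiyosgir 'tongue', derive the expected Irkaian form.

Irkaian: start from *lesbiyosgir.
  rule 1 (unconditioned shift): lesbiyosgir → lespiyosgir
  rule 2 (unconditioned shift): lespiyosgir → lespiyoskir
  rule 3 (unconditioned shift): lespiyoskir → lespizoskir
  rule 4: no change — lespizoskir
  rule 5 (vowel merger): lespizoskir → lespizuskir
  ⇒ Irkaian lespizuskir

lespizuskir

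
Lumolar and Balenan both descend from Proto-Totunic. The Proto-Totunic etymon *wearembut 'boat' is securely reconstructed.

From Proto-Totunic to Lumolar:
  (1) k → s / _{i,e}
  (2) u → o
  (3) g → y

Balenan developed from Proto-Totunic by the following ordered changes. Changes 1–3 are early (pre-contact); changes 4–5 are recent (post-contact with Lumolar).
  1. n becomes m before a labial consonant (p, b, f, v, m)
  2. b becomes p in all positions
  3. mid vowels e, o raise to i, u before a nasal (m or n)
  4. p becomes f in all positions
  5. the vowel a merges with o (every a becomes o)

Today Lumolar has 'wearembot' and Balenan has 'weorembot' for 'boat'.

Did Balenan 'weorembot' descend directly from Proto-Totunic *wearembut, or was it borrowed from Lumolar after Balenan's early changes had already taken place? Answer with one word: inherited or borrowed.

If inherited, *wearembut would pass through all of Balenan's changes:
Balenan: *wearembut > wearemput > wearimput > wearimfut > weorimfut  (by unconditioned shift, pre-nasal raising, unconditioned shift, vowel merger)
If borrowed from Lumolar 'wearembot' after the early changes, it would undergo only the recent ones:
  rule 4 (unconditioned shift): no change (wearembot)
  rule 5 (vowel merger): wearembot → weorembot
  ⇒ as a loan: weorembot
Balenan 'weorembot' matches the loan outcome 'weorembot', not the inherited 'weorimfut' — it skipped the early Balenan changes, so it was borrowed from Lumolar.

borrowed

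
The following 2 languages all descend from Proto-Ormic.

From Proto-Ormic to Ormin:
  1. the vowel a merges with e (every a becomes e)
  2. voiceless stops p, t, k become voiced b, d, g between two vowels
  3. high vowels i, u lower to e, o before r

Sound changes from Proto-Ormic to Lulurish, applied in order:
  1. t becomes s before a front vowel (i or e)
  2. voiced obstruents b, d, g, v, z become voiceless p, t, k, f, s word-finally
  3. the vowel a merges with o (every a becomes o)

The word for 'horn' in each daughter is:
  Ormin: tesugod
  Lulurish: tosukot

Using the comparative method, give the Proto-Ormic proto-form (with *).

Position 7: Ormin has d, Lulurish has t. Taking the neighbouring segments as reconstructed: Ormin d can only go back to *d; Lulurish t could go back to *t or *d — the one source consistent with every daughter is *d.
Position 5: Ormin has g, Lulurish has k. Taking the neighbouring segments as reconstructed: Ormin g could go back to *k or *g; Lulurish k can only go back to *k — the one source consistent with every daughter is *k.
Position 2: Ormin has e, Lulurish has o. Taking the neighbouring segments as reconstructed: Ormin e could go back to *a or *e; Lulurish o could go back to *a or *o — the one source consistent with every daughter is *a.
Verify the candidate proto-form against each daughter:
Ormin: *tasukod > tesukod > tesugod  (by vowel merger, intervocalic voicing)
Lulurish: *tasukod > tasukot > tosukot  (by final devoicing, vowel merger)
No other proto-form is consistent with every reflex, so the reconstruction is *tasukod.

*tasukod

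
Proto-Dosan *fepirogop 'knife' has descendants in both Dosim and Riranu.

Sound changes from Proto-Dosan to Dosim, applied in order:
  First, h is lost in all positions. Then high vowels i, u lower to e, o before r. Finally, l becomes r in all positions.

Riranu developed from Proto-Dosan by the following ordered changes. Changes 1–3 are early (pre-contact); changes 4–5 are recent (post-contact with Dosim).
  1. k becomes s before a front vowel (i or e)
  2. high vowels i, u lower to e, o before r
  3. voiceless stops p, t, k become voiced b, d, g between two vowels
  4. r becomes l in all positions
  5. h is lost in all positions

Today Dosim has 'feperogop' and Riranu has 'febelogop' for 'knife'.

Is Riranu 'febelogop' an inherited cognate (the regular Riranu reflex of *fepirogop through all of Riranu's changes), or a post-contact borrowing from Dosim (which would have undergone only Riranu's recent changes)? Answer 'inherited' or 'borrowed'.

inherited

If inherited, *fepirogop would pass through all of Riranu's changes:
Riranu: *fepirogop
  fepirogop (rule 1 does not apply)
  fepirogop → feperogop   [pre-rhotic lowering]
  feperogop → feberogop   [intervocalic voicing]
  feberogop → febelogop   [unconditioned shift]
  febelogop (rule 5 does not apply)
  giving Riranu febelogop.
If borrowed from Dosim 'feperogop' after the early changes, it would undergo only the recent ones:
  rule 4 (unconditioned shift): feperogop → fepelogop
  rule 5 (h-loss): no change (fepelogop)
  ⇒ as a loan: fepelogop
Riranu 'febelogop' matches the inherited outcome exactly, so it is an inherited cognate, not a loan.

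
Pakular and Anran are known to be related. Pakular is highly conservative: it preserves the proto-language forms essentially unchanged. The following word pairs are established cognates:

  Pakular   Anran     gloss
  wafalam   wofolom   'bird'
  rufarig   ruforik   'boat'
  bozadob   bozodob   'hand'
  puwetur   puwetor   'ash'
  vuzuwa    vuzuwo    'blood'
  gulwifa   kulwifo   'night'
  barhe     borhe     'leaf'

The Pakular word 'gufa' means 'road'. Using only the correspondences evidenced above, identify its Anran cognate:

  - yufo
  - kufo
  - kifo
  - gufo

gulwifa ~ kulwifo — Pakular g corresponds to Anran k word-initially before a back vowel.
vuzuwa ~ vuzuwo, gulwifa ~ kulwifo — Pakular a corresponds to Anran o word-finally.
Applying these to Pakular 'gufa':
  gufa → kufa   (g→k word-initially before a back vowel)
  kufa → kufo   (a→o word-finally)
So the Anran cognate is 'kufo'.

kufo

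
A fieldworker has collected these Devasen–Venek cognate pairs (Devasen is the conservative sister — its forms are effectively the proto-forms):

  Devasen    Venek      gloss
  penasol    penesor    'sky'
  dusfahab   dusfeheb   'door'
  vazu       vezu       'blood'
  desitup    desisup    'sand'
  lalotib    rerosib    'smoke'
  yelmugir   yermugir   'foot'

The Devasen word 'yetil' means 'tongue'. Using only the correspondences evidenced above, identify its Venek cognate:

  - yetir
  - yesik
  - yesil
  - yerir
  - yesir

lalotib ~ rerosib — Devasen t corresponds to Venek s between vowels (before a front vowel).
penasol ~ penesor — Devasen l corresponds to Venek r word-finally.
Applying these to Devasen 'yetil':
  yetil → yesil   (t→s between vowels (before a front vowel))
  yesil → yesir   (l→r word-finally)
So the Venek cognate is 'yesir'.

yesir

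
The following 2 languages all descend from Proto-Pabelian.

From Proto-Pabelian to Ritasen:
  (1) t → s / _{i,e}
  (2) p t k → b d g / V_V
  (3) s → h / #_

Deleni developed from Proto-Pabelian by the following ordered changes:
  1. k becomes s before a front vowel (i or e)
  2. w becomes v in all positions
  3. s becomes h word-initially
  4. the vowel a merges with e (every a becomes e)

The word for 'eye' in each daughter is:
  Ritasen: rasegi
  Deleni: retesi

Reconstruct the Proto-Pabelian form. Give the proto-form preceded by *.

Position 5: Ritasen has g, Deleni has s. Taking the neighbouring segments as reconstructed: Ritasen g could go back to *k or *g; Deleni s could go back to *k or *s — the one source consistent with every daughter is *k.
Position 2: Ritasen has a, Deleni has e. Ritasen preserves a here (none of its changes turn any other segment into a), so the proto-segment is *a.
Continuing position by position gives *rateki; check it forward:
Ritasen: *rateki
  rateki → raseki   [palatalisation]
  raseki → rasegi   [intervocalic voicing]
  rasegi (rule 3 does not apply)
  giving Ritasen rasegi.
Deleni: *rateki > ratesi > retesi  (by palatalisation, vowel merger)
Only *rateki yields all of Ritasen rasegi, Deleni retesi.

*rateki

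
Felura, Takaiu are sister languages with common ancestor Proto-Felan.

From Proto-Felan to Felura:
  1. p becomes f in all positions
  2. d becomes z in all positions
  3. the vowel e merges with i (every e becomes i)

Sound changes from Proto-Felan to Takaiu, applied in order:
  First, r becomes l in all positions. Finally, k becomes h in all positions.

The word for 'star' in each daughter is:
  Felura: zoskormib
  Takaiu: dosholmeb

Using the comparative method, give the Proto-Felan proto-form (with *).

*doskormeb

Position 8: Felura has i, Takaiu has e. Takaiu preserves e here (none of its changes turn any other segment into e), so the proto-segment is *e.
Position 1: Felura has z, Takaiu has d. Takaiu preserves d here (none of its changes turn any other segment into d), so the proto-segment is *d.
Position 4: Felura has k, Takaiu has h. Felura preserves k here (none of its changes turn any other segment into k), so the proto-segment is *k.
Verify the candidate proto-form against each daughter:
Felura: start from *doskormeb.
  rule 1: no change — doskormeb
  rule 2 (unconditioned shift): doskormeb → zoskormeb
  rule 3 (vowel merger): zoskormeb → zoskormib
  ⇒ Felura zoskormib
Takaiu: start from *doskormeb.
  rule 1 (unconditioned shift): doskormeb → doskolmeb
  rule 2 (unconditioned shift): doskolmeb → dosholmeb
  ⇒ Takaiu dosholmeb
*doskormeb is the unique common source.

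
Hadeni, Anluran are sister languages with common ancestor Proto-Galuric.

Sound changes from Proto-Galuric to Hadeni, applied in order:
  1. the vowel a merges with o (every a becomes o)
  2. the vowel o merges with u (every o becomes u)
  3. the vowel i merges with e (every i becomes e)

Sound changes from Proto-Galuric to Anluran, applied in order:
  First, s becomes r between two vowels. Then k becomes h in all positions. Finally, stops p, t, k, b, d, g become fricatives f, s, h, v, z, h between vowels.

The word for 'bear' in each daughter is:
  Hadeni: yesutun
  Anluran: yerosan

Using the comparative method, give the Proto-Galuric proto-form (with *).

*yesotan

Position 6: Hadeni has u, Anluran has a. Anluran preserves a here (none of its changes turn any other segment into a), so the proto-segment is *a.
Position 3: Hadeni has s, Anluran has r. Hadeni preserves s here (none of its changes turn any other segment into s), so the proto-segment is *s.
Position 5: Hadeni has t, Anluran has s. Hadeni preserves t here (none of its changes turn any other segment into t), so the proto-segment is *t.
Verify the candidate proto-form against each daughter:
Hadeni: start from *yesotan.
  rule 1 (vowel merger): yesotan → yesoton
  rule 2 (vowel merger): yesoton → yesutun
  rule 3: no change — yesutun
  ⇒ Hadeni yesutun
Anluran: *yesotan
  yesotan → yerotan   [rhotacism]
  yerotan (rule 2 does not apply)
  yerotan → yerosan   [intervocalic lenition]
  giving Anluran yerosan.
Only *yesotan yields all of Hadeni yesutun, Anluran yerosan.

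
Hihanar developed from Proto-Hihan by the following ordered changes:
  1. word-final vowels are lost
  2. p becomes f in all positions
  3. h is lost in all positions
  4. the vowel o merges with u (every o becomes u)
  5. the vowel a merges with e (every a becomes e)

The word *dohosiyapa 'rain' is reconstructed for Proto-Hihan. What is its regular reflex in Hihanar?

Hihanar: *dohosiyapa
  dohosiyapa → dohosiyap   [apocope]
  dohosiyap → dohosiyaf   [unconditioned shift]
  dohosiyaf → doosiyaf   [h-loss]
  doosiyaf → duusiyaf   [vowel merger]
  duusiyaf → duusiyef   [vowel merger]
  giving Hihanar duusiyef.

duusiyef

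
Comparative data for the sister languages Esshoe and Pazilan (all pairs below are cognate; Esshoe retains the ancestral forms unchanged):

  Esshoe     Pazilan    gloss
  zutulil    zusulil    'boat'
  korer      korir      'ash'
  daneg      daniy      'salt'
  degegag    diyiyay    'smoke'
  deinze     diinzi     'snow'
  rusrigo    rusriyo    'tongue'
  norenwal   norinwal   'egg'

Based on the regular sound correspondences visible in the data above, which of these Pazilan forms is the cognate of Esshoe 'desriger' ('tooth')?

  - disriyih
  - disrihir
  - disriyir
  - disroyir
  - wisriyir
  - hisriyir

disriyir

daneg ~ daniy, degegag ~ diyiyay — Esshoe e corresponds to Pazilan i after a consonant, before a consonant other than r, m, n, p, b, f, v.
degegag ~ diyiyay — Esshoe g corresponds to Pazilan y between vowels (before a front vowel).
korer ~ korir — Esshoe e corresponds to Pazilan i after a consonant, before r.
Applying these to Esshoe 'desriger':
  desriger → disriger   (e→i after a consonant, before a consonant other than r, m, n, p, b, f, v)
  disriger → disriyer   (g→y between vowels (before a front vowel))
  disriyer → disriyir   (e→i after a consonant, before r)
So the Pazilan cognate is 'disriyir'.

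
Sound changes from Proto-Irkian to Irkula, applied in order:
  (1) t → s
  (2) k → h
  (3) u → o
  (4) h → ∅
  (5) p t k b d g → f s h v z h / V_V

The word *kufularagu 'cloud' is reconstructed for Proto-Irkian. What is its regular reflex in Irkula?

ofolaraho

Irkula: *kufularagu
  kufularagu (rule 1 does not apply)
  kufularagu → hufularagu   [unconditioned shift]
  hufularagu → hofolarago   [vowel merger]
  hofolarago → ofolarago   [h-loss]
  ofolarago → ofolaraho   [intervocalic lenition]
  giving Irkula ofolaraho.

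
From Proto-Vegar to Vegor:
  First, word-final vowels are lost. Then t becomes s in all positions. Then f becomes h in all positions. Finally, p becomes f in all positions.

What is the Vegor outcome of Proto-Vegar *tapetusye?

safesusy

Vegor: *tapetusye
  tapetusye → tapetusy   [apocope]
  tapetusy → sapesusy   [unconditioned shift]
  sapesusy (rule 3 does not apply)
  sapesusy → safesusy   [unconditioned shift]
  giving Vegor safesusy.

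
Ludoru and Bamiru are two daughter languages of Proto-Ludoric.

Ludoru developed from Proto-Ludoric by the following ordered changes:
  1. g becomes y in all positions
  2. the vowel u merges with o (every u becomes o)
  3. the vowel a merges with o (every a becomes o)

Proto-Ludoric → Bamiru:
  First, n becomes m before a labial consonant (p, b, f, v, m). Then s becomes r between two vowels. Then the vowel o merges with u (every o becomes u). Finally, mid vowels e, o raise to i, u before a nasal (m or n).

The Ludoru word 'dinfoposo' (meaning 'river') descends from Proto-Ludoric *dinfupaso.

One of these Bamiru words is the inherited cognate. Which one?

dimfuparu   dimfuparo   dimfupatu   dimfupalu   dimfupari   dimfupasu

dimfuparu

Bamiru: start from *dinfupaso.
  rule 1 (nasal place assimilation): dinfupaso → dimfupaso
  rule 2 (rhotacism): dimfupaso → dimfuparo
  rule 3 (vowel merger): dimfuparo → dimfuparu
  rule 4: no change — dimfuparu
  ⇒ Bamiru dimfuparu
The other candidates each miss or misapply at least one Bamiru change.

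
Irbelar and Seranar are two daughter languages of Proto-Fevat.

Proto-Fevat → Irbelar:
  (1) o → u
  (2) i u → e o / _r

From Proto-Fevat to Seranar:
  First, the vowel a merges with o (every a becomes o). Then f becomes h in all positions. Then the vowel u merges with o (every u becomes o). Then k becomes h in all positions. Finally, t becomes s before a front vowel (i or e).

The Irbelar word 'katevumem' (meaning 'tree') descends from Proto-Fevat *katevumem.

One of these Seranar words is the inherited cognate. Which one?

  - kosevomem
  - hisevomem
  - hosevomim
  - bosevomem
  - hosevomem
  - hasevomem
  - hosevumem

Seranar: *katevumem > kotevumem > kotevomem > hotevomem > hosevomem  (by vowel merger, vowel merger, unconditioned shift, palatalisation)
The other candidates each miss or misapply at least one Seranar change.

hosevomem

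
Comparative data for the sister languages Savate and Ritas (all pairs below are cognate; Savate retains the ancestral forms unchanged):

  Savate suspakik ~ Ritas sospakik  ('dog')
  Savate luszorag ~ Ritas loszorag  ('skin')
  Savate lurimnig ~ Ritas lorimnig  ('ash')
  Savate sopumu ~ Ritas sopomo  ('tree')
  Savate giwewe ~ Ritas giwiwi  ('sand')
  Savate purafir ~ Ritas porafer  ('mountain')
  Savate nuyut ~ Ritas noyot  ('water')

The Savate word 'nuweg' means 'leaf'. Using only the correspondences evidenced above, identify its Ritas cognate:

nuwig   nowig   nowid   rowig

nowig

suspakik ~ sospakik, luszorag ~ loszorag — Savate u corresponds to Ritas o after a consonant, before a consonant other than r, m, n, p, b, f, v.
giwewe ~ giwiwi — Savate e corresponds to Ritas i after a consonant, before a consonant other than r, m, n, p, b, f, v.
Applying these to Savate 'nuweg':
  nuweg → noweg   (u→o after a consonant, before a consonant other than r, m, n, p, b, f, v)
  noweg → nowig   (e→i after a consonant, before a consonant other than r, m, n, p, b, f, v)
So the Ritas cognate is 'nowig'.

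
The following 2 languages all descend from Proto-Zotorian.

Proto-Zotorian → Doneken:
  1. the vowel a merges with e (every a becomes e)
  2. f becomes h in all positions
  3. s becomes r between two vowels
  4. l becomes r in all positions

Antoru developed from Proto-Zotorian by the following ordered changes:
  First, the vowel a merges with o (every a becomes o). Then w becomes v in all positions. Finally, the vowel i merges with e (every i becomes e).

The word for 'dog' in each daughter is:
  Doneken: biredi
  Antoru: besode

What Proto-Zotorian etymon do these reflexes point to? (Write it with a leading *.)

Position 2: Doneken has i, Antoru has e. Doneken preserves i here (none of its changes turn any other segment into i), so the proto-segment is *i.
Position 3: Doneken has r, Antoru has s. Antoru preserves s here (none of its changes turn any other segment into s), so the proto-segment is *s.
Verify the candidate proto-form against each daughter:
Doneken: start from *bisadi.
  rule 1 (vowel merger): bisadi → bisedi
  rule 2: no change — bisedi
  rule 3 (rhotacism): bisedi → biredi
  rule 4: no change — biredi
  ⇒ Doneken biredi
Antoru: *bisadi
  bisadi → bisodi   [vowel merger]
  bisodi (rule 2 does not apply)
  bisodi → besode   [vowel merger]
  giving Antoru besode.
*bisadi is the unique common source.

*bisadi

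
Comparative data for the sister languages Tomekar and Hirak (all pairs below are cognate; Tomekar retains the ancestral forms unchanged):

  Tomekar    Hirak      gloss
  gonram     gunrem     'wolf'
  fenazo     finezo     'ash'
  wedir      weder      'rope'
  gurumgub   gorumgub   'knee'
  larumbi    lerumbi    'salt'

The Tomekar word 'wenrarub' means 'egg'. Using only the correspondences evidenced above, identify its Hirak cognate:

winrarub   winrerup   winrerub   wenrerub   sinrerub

winrerub

fenazo ~ finezo — Tomekar e corresponds to Hirak i after a consonant, before a nasal.
larumbi ~ lerumbi — Tomekar a corresponds to Hirak e after a consonant, before r.
Applying these to Tomekar 'wenrarub':
  wenrarub → winrarub   (e→i after a consonant, before a nasal)
  winrarub → winrerub   (a→e after a consonant, before r)
So the Hirak cognate is 'winrerub'.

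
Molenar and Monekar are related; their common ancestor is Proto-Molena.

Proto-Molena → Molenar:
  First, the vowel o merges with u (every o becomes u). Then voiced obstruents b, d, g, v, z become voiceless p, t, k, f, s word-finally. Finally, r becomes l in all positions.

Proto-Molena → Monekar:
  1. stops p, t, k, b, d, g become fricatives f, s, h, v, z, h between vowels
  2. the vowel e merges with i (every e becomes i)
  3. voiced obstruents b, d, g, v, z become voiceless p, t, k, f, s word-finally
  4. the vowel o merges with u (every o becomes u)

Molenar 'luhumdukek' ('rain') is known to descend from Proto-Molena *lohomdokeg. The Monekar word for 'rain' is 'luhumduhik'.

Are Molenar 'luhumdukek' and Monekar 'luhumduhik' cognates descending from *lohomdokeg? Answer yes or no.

yes

Derive the expected Monekar reflex of *lohomdokeg:
Monekar: *lohomdokeg
  lohomdokeg → lohomdoheg   [intervocalic lenition]
  lohomdoheg → lohomdohig   [vowel merger]
  lohomdohig → lohomdohik   [final devoicing]
  lohomdohik → luhumduhik   [vowel merger]
  giving Monekar luhumduhik.
Monekar 'luhumduhik' matches the regular reflex exactly, so the pair is cognate.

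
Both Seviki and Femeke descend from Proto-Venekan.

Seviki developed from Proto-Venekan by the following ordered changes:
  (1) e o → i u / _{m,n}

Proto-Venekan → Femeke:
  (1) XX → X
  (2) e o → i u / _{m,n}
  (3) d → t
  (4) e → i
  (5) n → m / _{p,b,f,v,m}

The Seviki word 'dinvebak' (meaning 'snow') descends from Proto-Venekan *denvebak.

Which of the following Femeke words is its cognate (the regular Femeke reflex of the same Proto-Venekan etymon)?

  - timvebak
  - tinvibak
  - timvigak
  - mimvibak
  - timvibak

timvibak

Femeke: *denvebak
  denvebak (rule 1 does not apply)
  denvebak → dinvebak   [pre-nasal raising]
  dinvebak → tinvebak   [unconditioned shift]
  tinvebak → tinvibak   [vowel merger]
  tinvibak → timvibak   [nasal place assimilation]
  giving Femeke timvibak.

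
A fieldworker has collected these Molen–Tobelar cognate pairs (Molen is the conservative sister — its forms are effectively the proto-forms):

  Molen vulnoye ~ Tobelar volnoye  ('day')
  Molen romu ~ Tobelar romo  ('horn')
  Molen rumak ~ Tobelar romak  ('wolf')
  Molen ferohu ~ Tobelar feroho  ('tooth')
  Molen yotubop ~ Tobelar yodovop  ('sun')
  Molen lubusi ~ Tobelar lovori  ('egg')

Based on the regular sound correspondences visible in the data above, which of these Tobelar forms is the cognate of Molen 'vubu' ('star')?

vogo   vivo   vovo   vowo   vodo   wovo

vovo

yotubop ~ yodovop, lubusi ~ lovori — Molen u corresponds to Tobelar o after a consonant, before a labial obstruent.
lubusi ~ lovori — Molen b corresponds to Tobelar v between vowels (before a back vowel).
romu ~ romo, ferohu ~ feroho — Molen u corresponds to Tobelar o word-finally.
Applying these to Molen 'vubu':
  vubu → vobu   (u→o after a consonant, before a labial obstruent)
  vobu → vovu   (b→v between vowels (before a back vowel))
  vovu → vovo   (u→o word-finally)
So the Tobelar cognate is 'vovo'.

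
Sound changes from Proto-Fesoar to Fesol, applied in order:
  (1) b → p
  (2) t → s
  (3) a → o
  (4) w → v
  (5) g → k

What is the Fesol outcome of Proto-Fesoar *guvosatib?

kuvososip

Fesol: *guvosatib
  guvosatib → guvosatip   [unconditioned shift]
  guvosatip → guvosasip   [unconditioned shift]
  guvosasip → guvososip   [vowel merger]
  guvososip (rule 4 does not apply)
  guvososip → kuvososip   [unconditioned shift]
  giving Fesol kuvososip.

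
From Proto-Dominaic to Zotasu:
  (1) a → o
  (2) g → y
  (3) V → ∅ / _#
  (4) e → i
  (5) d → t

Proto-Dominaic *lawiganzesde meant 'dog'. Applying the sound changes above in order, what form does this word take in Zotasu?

Zotasu: *lawiganzesde > lowigonzesde > lowiyonzesde > lowiyonzesd > lowiyonzisd > lowiyonzist  (by vowel merger, unconditioned shift, apocope, vowel merger, unconditioned shift)

lowiyonzist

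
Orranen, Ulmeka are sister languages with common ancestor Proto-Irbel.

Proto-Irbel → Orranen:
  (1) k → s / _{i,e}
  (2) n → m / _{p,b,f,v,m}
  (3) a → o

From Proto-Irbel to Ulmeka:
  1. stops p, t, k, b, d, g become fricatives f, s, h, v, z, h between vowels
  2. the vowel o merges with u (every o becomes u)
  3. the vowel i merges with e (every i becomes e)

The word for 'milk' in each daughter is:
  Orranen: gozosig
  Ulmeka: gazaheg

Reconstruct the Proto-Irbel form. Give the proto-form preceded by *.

*gazakig

Position 5: Orranen has s, Ulmeka has h. Taking the neighbouring segments as reconstructed: Orranen s could go back to *k or *s; Ulmeka h could go back to *k or *g or *h — the one source consistent with every daughter is *k.
Position 2: Orranen has o, Ulmeka has a. Ulmeka preserves a here (none of its changes turn any other segment into a), so the proto-segment is *a.
This points to *gazakig. Verify forward in each daughter:
Orranen: start from *gazakig.
  rule 1 (palatalisation): gazakig → gazasig
  rule 2: no change — gazasig
  rule 3 (vowel merger): gazasig → gozosig
  ⇒ Orranen gozosig
Ulmeka: *gazakig
  gazakig → gazahig   [intervocalic lenition]
  gazahig (rule 2 does not apply)
  gazahig → gazaheg   [vowel merger]
  giving Ulmeka gazaheg.
*gazakig is the unique common source.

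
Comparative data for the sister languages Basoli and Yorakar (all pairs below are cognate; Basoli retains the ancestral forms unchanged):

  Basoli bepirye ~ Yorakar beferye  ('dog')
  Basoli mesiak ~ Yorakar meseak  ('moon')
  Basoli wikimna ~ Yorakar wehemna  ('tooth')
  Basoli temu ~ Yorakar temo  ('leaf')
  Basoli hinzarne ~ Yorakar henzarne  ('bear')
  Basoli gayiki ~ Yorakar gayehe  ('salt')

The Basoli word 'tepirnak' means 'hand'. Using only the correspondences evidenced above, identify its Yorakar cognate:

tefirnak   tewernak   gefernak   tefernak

bepirye ~ beferye — Basoli p corresponds to Yorakar f between vowels (before a front vowel).
bepirye ~ beferye — Basoli i corresponds to Yorakar e after a consonant, before r.
Applying these to Basoli 'tepirnak':
  tepirnak → tefirnak   (p→f between vowels (before a front vowel))
  tefirnak → tefernak   (i→e after a consonant, before r)
So the Yorakar cognate is 'tefernak'.

tefernak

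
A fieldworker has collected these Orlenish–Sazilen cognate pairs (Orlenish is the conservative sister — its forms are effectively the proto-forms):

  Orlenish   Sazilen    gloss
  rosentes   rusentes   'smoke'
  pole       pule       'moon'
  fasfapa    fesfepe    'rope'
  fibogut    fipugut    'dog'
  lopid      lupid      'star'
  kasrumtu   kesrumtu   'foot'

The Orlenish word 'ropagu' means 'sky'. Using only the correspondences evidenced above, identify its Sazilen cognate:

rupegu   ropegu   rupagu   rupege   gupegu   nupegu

lopid ~ lupid — Orlenish o corresponds to Sazilen u after a consonant, before a labial obstruent.
fasfapa ~ fesfepe, kasrumtu ~ kesrumtu — Orlenish a corresponds to Sazilen e after a consonant, before a consonant other than r, m, n, p, b, f, v.
Applying these to Orlenish 'ropagu':
  ropagu → rupagu   (o→u after a consonant, before a labial obstruent)
  rupagu → rupegu   (a→e after a consonant, before a consonant other than r, m, n, p, b, f, v)
So the Sazilen cognate is 'rupegu'.

rupegu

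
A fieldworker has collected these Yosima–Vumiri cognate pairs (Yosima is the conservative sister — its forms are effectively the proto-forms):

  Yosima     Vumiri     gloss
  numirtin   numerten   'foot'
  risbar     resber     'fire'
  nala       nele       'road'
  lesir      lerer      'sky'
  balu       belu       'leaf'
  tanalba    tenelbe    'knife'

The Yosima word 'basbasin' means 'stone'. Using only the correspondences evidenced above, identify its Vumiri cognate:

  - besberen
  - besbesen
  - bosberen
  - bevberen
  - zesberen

besberen

nala ~ nele, balu ~ belu — Yosima a corresponds to Vumiri e after a consonant, before a consonant other than r, m, n, p, b, f, v.
lesir ~ lerer — Yosima s corresponds to Vumiri r between vowels (before a front vowel).
numirtin ~ numerten — Yosima i corresponds to Vumiri e after a consonant, before a nasal.
Applying these to Yosima 'basbasin':
  basbasin → besbasin   (a→e after a consonant, before a consonant other than r, m, n, p, b, f, v)
  besbasin → besbesin   (a→e after a consonant, before a consonant other than r, m, n, p, b, f, v)
  besbesin → besberin   (s→r between vowels (before a front vowel))
  besberin → besberen   (i→e after a consonant, before a nasal)
So the Vumiri cognate is 'besberen'.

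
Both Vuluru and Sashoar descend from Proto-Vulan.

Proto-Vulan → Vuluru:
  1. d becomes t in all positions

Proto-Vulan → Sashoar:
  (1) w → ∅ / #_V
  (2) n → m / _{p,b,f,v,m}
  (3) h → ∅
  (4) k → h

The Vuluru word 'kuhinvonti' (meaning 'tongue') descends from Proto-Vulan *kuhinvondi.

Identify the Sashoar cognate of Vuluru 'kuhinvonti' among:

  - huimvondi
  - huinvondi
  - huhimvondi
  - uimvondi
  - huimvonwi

huimvondi

Sashoar: *kuhinvondi > kuhimvondi > kuimvondi > huimvondi  (by nasal place assimilation, h-loss, unconditioned shift)
Among the options, 'huimvondi' alone shows every Sashoar change applied in order.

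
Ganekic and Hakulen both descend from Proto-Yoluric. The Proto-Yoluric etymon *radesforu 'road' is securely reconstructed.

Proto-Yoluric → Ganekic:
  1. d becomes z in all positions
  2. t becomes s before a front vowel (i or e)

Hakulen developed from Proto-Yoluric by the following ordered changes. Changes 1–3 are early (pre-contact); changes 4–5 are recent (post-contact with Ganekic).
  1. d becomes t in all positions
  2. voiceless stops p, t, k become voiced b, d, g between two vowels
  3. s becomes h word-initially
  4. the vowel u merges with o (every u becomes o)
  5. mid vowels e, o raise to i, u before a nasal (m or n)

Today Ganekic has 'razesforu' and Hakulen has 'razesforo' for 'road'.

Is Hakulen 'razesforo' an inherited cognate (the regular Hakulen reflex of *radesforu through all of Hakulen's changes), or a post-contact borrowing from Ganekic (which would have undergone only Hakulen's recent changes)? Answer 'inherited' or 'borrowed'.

borrowed

If inherited, *radesforu would pass through all of Hakulen's changes:
Hakulen: *radesforu
  radesforu → ratesforu   [unconditioned shift]
  ratesforu → radesforu   [intervocalic voicing]
  radesforu (rule 3 does not apply)
  radesforu → radesforo   [vowel merger]
  radesforo (rule 5 does not apply)
  giving Hakulen radesforo.
If borrowed from Ganekic 'razesforu' after the early changes, it would undergo only the recent ones:
  rule 4 (vowel merger): razesforu → razesforo
  rule 5 (pre-nasal raising): no change (razesforo)
  ⇒ as a loan: razesforo
Hakulen 'razesforo' matches the loan outcome 'razesforo', not the inherited 'radesforo' — it skipped the early Hakulen changes, so it was borrowed from Ganekic.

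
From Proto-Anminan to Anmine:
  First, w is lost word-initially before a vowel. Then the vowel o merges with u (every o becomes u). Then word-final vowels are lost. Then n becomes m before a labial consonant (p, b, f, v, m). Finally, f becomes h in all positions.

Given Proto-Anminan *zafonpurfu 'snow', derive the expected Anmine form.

zahumpurh

Anmine: *zafonpurfu
  zafonpurfu (rule 1 does not apply)
  zafonpurfu → zafunpurfu   [vowel merger]
  zafunpurfu → zafunpurf   [apocope]
  zafunpurf → zafumpurf   [nasal place assimilation]
  zafumpurf → zahumpurh   [unconditioned shift]
  giving Anmine zahumpurh.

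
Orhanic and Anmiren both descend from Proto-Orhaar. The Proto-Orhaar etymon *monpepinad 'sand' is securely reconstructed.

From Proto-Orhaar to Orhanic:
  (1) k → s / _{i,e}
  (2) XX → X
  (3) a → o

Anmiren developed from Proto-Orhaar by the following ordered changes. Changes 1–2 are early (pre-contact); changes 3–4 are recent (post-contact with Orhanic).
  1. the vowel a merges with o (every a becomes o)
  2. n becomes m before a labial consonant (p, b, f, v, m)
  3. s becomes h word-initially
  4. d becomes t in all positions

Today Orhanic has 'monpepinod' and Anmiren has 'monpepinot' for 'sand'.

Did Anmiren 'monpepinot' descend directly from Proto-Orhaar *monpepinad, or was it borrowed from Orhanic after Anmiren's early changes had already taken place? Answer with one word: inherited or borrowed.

borrowed

If inherited, *monpepinad would pass through all of Anmiren's changes:
Anmiren: start from *monpepinad.
  rule 1 (vowel merger): monpepinad → monpepinod
  rule 2 (nasal place assimilation): monpepinod → mompepinod
  rule 3: no change — mompepinod
  rule 4 (unconditioned shift): mompepinod → mompepinot
  ⇒ Anmiren mompepinot
If borrowed from Orhanic 'monpepinod' after the early changes, it would undergo only the recent ones:
  rule 3 (debuccalisation): no change (monpepinod)
  rule 4 (unconditioned shift): monpepinod → monpepinot
  ⇒ as a loan: monpepinot
Anmiren 'monpepinot' matches the loan outcome 'monpepinot', not the inherited 'mompepinot' — it skipped the early Anmiren changes, so it was borrowed from Orhanic.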